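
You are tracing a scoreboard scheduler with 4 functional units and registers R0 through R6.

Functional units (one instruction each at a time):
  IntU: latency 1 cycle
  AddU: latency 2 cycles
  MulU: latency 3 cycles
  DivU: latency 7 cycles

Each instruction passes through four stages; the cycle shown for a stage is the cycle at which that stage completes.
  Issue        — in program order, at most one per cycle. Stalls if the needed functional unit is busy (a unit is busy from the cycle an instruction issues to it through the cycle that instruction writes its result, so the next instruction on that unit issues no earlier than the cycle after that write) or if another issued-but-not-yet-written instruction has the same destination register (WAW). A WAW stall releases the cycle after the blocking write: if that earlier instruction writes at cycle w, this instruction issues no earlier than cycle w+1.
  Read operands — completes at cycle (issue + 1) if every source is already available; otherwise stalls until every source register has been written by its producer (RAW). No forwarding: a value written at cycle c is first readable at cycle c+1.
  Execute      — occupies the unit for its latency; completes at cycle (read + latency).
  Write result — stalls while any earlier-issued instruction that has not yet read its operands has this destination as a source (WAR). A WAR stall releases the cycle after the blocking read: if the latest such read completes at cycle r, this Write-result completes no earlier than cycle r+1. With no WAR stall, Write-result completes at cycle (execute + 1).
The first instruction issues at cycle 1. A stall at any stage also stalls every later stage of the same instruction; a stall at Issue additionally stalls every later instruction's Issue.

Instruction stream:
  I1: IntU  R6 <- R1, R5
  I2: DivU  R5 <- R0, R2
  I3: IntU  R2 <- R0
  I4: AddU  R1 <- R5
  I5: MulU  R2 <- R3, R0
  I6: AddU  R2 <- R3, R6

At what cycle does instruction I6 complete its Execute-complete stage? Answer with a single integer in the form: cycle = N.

[I1] 1/2/3/4
[I2] 2/3/10/11
[I3] 5/6/7/8  (struct: IntU busy until I1 writes@4)
[I4] 6/12/14/15  (RAW R5: wait I2 write@11)
[I5] 9/10/13/14  (WAW R2: wait I3 write@8)
[I6] 16/17/19/20  (struct: AddU busy until I4 writes@15)

cycle = 19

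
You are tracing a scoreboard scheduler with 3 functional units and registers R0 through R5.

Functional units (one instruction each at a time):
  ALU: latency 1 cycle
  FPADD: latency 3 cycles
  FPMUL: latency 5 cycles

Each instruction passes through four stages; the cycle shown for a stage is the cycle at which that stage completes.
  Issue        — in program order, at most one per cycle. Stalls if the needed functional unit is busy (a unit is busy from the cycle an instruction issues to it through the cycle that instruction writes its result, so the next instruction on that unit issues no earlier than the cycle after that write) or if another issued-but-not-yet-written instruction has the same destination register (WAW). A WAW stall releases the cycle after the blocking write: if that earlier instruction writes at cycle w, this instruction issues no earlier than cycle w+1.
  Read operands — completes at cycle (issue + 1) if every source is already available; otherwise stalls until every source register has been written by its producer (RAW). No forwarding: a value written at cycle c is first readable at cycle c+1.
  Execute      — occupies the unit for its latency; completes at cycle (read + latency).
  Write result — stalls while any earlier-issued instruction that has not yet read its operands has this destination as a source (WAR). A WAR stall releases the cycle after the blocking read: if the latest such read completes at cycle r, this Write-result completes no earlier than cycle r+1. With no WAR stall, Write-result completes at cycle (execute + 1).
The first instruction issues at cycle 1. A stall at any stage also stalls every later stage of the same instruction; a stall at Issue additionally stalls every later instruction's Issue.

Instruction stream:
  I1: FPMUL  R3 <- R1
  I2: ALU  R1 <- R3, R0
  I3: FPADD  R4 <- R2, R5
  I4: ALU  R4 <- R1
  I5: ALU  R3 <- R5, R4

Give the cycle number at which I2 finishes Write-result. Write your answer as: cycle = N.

I1  is:1  ro:2  ex:7  wr:8
I2  is:2  ro:9  ex:10  wr:11  — RAW R3: wait I1 write@8
I3  is:3  ro:4  ex:7  wr:8
I4  is:12  ro:13  ex:14  wr:15  — struct: ALU busy until I2 writes@11
I5  is:16  ro:17  ex:18  wr:19  — struct: ALU busy until I4 writes@15

cycle = 11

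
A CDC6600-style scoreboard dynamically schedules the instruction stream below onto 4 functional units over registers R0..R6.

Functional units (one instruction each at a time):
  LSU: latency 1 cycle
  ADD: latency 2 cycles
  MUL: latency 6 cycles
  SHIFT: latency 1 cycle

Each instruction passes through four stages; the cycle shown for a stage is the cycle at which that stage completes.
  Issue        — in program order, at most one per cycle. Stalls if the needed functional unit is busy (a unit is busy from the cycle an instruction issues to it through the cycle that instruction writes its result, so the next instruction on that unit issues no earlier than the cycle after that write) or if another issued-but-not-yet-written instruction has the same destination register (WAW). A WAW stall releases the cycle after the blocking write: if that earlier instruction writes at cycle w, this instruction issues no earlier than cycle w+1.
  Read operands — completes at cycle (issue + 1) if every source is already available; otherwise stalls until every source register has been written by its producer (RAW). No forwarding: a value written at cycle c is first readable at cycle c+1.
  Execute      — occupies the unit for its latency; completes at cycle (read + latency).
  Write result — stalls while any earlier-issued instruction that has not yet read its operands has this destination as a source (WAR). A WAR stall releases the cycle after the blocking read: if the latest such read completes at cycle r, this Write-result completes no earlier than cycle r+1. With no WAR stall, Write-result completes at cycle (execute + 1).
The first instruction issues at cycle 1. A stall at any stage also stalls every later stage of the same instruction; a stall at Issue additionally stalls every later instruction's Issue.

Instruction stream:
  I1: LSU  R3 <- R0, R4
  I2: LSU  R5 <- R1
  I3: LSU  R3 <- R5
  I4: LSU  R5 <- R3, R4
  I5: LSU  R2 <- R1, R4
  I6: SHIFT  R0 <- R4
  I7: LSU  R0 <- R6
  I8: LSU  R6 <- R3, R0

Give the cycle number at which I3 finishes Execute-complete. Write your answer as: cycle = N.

cycle = 11

[I1] 1/2/3/4
[I2] 5/6/7/8  (struct: LSU busy until I1 writes@4)
[I3] 9/10/11/12  (struct: LSU busy until I2 writes@8)
[I4] 13/14/15/16  (struct: LSU busy until I3 writes@12)
[I5] 17/18/19/20  (struct: LSU busy until I4 writes@16)
[I6] 18/19/20/21
[I7] 22/23/24/25  (WAW R0: wait I6 write@21)
[I8] 26/27/28/29  (struct: LSU busy until I7 writes@25)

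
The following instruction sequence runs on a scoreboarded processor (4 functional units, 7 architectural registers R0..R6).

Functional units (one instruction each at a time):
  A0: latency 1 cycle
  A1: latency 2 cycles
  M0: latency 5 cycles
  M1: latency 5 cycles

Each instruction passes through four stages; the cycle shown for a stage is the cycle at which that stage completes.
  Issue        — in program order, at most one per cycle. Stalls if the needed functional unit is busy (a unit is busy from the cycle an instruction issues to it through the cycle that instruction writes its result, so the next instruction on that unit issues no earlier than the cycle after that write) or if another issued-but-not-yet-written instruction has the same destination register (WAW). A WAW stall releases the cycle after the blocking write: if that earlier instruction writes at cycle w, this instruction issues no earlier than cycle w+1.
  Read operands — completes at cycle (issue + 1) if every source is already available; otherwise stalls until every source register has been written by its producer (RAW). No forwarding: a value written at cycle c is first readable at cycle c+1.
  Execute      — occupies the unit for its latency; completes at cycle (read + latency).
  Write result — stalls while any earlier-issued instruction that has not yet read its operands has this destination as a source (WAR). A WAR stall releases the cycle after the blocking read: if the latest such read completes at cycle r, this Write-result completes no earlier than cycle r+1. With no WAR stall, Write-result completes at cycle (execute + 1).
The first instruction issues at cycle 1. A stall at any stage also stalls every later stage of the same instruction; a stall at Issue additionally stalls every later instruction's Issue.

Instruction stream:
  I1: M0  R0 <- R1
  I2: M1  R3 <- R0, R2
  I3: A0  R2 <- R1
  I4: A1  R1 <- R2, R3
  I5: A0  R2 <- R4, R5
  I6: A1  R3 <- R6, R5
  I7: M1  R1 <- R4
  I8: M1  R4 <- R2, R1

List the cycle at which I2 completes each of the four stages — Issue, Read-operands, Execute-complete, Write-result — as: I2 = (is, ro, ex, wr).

I2 = (2, 9, 14, 15)

I1  is:1  ro:2  ex:7  wr:8
I2  is:2  ro:9  ex:14  wr:15  — RAW R0: wait I1 write@8
I3  is:3  ro:4  ex:5  wr:10  — WAR R2: wait I2 read@9
I4  is:4  ro:16  ex:18  wr:19  — RAW R3: wait I2 write@15
I5  is:11  ro:12  ex:13  wr:17  — struct: A0 busy until I3 writes@10, WAR R2: wait I4 read@16
I6  is:20  ro:21  ex:23  wr:24  — struct: A1 busy until I4 writes@19
I7  is:21  ro:22  ex:27  wr:28
I8  is:29  ro:30  ex:35  wr:36  — struct: M1 busy until I7 writes@28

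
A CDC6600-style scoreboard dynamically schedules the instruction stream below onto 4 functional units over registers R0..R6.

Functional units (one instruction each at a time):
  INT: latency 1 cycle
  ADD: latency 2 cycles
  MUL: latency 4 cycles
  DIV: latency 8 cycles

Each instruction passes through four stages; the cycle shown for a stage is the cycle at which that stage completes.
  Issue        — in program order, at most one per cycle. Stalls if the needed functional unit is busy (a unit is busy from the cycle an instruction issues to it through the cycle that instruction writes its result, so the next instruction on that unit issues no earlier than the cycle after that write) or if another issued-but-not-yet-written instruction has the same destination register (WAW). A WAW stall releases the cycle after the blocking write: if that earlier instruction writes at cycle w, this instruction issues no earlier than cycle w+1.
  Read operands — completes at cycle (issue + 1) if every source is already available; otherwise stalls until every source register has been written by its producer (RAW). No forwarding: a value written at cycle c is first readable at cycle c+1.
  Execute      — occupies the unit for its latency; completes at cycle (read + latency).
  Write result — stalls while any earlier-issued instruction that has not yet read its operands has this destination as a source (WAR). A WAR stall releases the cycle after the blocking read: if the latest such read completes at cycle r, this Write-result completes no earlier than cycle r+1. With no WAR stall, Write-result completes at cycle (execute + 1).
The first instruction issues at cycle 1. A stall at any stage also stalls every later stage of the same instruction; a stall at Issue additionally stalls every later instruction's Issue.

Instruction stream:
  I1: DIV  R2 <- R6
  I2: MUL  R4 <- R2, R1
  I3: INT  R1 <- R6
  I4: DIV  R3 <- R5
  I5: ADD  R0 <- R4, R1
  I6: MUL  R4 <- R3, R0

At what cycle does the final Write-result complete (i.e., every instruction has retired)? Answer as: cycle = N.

  I1 | 1 | 2 | 10 | 11
  I2 | 2 | 12 | 16 | 17   RAW R2: wait I1 write@11
  I3 | 3 | 4 | 5 | 13   WAR R1: wait I2 read@12
  I4 | 12 | 13 | 21 | 22   struct: DIV busy until I1 writes@11
  I5 | 13 | 18 | 20 | 21   RAW R4: wait I2 write@17
  I6 | 18 | 23 | 27 | 28   struct: MUL busy until I2 writes@17 · RAW R3: wait I4 write@22

cycle = 28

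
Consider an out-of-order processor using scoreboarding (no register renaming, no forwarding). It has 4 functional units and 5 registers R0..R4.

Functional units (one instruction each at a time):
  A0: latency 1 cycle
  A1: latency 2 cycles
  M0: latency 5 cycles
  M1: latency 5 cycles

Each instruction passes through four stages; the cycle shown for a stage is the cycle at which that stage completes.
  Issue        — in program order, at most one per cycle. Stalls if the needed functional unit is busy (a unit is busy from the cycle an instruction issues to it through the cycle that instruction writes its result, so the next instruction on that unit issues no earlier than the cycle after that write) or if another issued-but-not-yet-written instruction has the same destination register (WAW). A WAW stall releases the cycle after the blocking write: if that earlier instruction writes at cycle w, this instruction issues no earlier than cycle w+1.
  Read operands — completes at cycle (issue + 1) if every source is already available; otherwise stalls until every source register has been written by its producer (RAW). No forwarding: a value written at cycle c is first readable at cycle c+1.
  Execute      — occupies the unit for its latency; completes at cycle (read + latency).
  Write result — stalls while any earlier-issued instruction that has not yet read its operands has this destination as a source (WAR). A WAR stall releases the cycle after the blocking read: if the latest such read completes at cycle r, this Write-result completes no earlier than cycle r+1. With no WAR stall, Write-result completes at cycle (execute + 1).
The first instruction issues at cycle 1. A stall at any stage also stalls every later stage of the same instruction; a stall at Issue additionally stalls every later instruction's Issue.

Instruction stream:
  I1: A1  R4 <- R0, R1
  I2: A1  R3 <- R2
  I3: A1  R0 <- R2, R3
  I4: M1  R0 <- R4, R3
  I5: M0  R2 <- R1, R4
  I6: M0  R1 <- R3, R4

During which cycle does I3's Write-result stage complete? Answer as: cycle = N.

cycle = 15

[1] I1 issues→A1
[2] I1 reads
[4] I1 exec-done
[5] I1 writes R4
[6] I2 issues→A1
[7] I2 reads
[9] I2 exec-done
[10] I2 writes R3
[11] I3 issues→A1
[12] I3 reads
[14] I3 exec-done
[15] I3 writes R0
[16] I4 issues→M1
[17] I4 reads | I5 issues→M0
[18] I5 reads
[22] I4 exec-done
[23] I4 writes R0 | I5 exec-done
[24] I5 writes R2
[25] I6 issues→M0
[26] I6 reads
[31] I6 exec-done
[32] I6 writes R1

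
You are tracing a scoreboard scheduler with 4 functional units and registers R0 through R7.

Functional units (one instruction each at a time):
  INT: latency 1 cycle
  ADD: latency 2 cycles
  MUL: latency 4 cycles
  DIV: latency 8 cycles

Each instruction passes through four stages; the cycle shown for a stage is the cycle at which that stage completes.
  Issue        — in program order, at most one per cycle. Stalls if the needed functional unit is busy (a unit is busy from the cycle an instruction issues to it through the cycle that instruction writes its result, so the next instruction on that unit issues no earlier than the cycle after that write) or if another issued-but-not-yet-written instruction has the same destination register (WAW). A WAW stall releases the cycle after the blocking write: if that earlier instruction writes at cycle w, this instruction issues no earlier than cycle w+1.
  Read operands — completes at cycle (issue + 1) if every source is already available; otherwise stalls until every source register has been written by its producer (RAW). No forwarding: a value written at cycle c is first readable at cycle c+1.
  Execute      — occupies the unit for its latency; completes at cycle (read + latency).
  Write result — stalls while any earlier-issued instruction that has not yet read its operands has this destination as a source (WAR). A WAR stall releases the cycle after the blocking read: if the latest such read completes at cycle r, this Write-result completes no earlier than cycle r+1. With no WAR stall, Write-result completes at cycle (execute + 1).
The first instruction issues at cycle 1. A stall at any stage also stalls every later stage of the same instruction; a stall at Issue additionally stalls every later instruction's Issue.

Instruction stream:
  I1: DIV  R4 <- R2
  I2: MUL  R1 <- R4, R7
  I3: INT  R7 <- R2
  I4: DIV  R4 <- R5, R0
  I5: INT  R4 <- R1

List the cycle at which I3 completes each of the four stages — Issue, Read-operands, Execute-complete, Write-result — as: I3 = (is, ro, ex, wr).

t=1  issue I1 (DIV)
t=2  I1 read-ops; issue I2 (MUL)
t=3  issue I3 (INT)
t=4  I3 read-ops
t=5  I3 finished on INT
t=10  I1 finished on DIV
t=11  I1→R4
t=12  I2 read-ops; issue I4 (DIV)
t=13  I3→R7; I4 read-ops
t=16  I2 finished on MUL
t=17  I2→R1
t=21  I4 finished on DIV
t=22  I4→R4
t=23  issue I5 (INT)
t=24  I5 read-ops
t=25  I5 finished on INT
t=26  I5→R4

I3 = (3, 4, 5, 13)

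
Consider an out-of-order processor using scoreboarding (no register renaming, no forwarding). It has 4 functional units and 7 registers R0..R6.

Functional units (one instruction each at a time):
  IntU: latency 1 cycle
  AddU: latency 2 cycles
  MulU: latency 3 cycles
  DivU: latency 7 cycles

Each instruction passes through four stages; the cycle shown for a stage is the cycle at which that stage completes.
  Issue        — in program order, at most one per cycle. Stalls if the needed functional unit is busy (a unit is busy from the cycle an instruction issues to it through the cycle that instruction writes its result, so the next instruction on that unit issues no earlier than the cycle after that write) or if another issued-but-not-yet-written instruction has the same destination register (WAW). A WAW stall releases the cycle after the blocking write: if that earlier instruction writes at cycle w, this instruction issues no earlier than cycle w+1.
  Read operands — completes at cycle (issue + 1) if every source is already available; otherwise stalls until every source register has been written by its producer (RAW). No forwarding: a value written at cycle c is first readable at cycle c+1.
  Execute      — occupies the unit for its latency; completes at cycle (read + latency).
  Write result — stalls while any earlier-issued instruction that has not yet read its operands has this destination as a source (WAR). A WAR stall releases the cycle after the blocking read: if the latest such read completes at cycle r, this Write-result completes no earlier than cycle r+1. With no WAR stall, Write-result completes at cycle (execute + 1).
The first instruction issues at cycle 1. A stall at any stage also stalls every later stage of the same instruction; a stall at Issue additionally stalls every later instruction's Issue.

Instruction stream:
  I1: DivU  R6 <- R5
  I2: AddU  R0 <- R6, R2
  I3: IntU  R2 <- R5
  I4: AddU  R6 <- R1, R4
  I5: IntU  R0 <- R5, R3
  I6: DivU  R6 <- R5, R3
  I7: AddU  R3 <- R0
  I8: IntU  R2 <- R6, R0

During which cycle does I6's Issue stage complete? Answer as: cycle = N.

  I1 | 1 | 2 | 9 | 10
  I2 | 2 | 11 | 13 | 14   RAW R6: wait I1 write@10
  I3 | 3 | 4 | 5 | 12   WAR R2: wait I2 read@11
  I4 | 15 | 16 | 18 | 19   struct: AddU busy until I2 writes@14
  I5 | 16 | 17 | 18 | 19
  I6 | 20 | 21 | 28 | 29   WAW R6: wait I4 write@19
  I7 | 21 | 22 | 24 | 25
  I8 | 22 | 30 | 31 | 32   RAW R6: wait I6 write@29

cycle = 20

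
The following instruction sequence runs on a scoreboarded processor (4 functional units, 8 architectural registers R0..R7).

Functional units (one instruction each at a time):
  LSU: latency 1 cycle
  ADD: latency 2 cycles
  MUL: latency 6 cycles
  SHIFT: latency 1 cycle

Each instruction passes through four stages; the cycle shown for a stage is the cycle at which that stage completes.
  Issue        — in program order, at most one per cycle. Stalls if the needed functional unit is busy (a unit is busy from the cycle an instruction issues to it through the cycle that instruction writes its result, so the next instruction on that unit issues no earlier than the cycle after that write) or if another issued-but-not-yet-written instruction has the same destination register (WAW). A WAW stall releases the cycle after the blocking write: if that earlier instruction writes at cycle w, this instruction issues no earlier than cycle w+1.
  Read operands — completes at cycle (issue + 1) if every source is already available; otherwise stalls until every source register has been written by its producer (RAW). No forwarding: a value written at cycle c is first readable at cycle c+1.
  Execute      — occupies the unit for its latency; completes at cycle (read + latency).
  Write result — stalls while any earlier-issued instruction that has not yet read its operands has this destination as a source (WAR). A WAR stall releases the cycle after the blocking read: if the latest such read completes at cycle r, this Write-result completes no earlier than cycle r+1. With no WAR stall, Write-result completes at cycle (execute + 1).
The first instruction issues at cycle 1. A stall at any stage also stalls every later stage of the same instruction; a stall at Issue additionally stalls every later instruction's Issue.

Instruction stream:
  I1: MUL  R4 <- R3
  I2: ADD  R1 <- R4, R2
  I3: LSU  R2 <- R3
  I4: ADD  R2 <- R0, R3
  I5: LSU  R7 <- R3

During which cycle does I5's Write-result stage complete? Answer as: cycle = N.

1) issue 1, read 2, done 8, write 9
2) issue 2, read 10, done 12, write 13  <RAW R4: wait I1 write@9>
3) issue 3, read 4, done 5, write 11  <WAR R2: wait I2 read@10>
4) issue 14, read 15, done 17, write 18  <struct: ADD busy until I2 writes@13>
5) issue 15, read 16, done 17, write 18

cycle = 18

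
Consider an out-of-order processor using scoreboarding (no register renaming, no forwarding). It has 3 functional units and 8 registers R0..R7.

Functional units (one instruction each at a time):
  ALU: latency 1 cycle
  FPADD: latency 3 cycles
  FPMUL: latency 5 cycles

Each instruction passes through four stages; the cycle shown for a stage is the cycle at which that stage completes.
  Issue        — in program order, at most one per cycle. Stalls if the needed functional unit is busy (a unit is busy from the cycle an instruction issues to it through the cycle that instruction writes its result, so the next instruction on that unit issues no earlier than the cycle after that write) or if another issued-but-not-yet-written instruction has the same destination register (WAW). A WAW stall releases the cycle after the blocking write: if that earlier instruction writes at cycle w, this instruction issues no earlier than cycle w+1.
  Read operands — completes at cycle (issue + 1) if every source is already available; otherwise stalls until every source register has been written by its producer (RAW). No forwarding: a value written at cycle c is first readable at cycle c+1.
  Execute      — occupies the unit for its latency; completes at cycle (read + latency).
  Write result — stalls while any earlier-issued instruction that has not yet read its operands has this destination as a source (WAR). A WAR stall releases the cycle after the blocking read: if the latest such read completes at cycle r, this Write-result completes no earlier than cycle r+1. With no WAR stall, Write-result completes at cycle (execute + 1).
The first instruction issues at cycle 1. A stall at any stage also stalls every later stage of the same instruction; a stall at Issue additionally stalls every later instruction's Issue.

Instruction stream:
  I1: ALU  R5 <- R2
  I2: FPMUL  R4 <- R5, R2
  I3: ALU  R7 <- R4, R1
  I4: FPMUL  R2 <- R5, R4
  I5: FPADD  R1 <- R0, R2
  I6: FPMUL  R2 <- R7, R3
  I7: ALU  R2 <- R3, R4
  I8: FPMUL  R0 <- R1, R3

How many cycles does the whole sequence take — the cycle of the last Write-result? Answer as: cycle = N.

I1: IS=1 RO=2 EX=3 WR=4
I2: IS=2 RO=5 EX=10 WR=11  [RAW R5: wait I1 write@4]
I3: IS=5 RO=12 EX=13 WR=14  [struct: ALU busy until I1 writes@4; RAW R4: wait I2 write@11]
I4: IS=12 RO=13 EX=18 WR=19  [struct: FPMUL busy until I2 writes@11]
I5: IS=13 RO=20 EX=23 WR=24  [RAW R2: wait I4 write@19]
I6: IS=20 RO=21 EX=26 WR=27  [struct: FPMUL busy until I4 writes@19]
I7: IS=28 RO=29 EX=30 WR=31  [WAW R2: wait I6 write@27]
I8: IS=29 RO=30 EX=35 WR=36

cycle = 36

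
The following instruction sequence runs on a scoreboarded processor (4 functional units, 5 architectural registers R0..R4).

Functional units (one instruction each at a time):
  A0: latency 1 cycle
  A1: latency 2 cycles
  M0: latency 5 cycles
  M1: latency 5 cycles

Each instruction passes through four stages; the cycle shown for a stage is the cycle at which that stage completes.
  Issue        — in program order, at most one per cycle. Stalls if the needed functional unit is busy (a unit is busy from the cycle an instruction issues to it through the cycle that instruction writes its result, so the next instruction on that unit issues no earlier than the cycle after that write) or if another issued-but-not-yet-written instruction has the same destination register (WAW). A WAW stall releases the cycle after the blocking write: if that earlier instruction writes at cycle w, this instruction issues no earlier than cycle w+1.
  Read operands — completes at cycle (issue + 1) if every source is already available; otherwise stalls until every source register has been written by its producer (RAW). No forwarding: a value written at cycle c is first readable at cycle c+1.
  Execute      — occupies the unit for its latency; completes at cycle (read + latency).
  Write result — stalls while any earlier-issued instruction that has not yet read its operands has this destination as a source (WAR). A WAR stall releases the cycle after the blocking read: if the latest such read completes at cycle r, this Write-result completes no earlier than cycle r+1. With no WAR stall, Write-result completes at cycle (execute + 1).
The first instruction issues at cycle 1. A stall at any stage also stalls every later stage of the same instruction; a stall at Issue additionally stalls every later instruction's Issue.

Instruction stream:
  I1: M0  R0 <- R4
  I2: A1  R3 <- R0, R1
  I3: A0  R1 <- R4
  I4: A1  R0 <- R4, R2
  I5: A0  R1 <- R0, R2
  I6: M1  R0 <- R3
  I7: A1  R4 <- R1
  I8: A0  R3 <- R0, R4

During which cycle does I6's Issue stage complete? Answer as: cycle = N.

[1] I1 dispatched to M0
[2] I1 operands ready, I2 dispatched to A1
[3] I3 dispatched to A0
[4] I3 operands ready
[5] I3 complete
[7] I1 complete
[8] R0←I1
[9] I2 operands ready
[10] R1←I3
[11] I2 complete
[12] R3←I2
[13] I4 dispatched to A1
[14] I4 operands ready, I5 dispatched to A0
[16] I4 complete
[17] R0←I4
[18] I5 operands ready, I6 dispatched to M1
[19] I5 complete, I6 operands ready, I7 dispatched to A1
[20] R1←I5
[21] I7 operands ready, I8 dispatched to A0
[23] I7 complete
[24] I6 complete, R4←I7
[25] R0←I6
[26] I8 operands ready
[27] I8 complete
[28] R3←I8

cycle = 18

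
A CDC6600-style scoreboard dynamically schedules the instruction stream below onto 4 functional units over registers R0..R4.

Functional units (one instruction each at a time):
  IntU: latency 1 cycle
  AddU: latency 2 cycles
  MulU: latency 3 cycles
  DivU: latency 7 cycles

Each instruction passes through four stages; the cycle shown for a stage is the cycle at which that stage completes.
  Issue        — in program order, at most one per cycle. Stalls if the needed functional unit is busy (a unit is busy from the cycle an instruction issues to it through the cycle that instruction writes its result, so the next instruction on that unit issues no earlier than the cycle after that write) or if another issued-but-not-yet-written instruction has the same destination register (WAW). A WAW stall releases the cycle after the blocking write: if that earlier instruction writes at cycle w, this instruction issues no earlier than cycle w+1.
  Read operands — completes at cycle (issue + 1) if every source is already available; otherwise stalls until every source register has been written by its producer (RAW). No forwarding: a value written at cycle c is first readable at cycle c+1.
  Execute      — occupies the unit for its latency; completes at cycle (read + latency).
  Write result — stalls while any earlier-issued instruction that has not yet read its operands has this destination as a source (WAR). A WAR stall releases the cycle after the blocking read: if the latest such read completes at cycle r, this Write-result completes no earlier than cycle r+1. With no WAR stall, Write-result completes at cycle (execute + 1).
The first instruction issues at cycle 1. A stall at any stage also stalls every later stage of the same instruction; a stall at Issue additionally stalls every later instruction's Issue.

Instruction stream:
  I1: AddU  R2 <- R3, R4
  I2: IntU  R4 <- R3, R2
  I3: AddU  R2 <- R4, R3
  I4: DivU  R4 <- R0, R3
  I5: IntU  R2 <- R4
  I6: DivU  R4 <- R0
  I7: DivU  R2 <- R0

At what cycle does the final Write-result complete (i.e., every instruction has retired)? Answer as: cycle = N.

cycle = 38

[I1] 1/2/4/5
[I2] 2/6/7/8  (RAW R2: wait I1 write@5)
[I3] 6/9/11/12  (struct: AddU busy until I1 writes@5; RAW R4: wait I2 write@8)
[I4] 9/10/17/18  (WAW R4: wait I2 write@8)
[I5] 13/19/20/21  (WAW R2: wait I3 write@12; RAW R4: wait I4 write@18)
[I6] 19/20/27/28  (struct: DivU busy until I4 writes@18)
[I7] 29/30/37/38  (struct: DivU busy until I6 writes@28)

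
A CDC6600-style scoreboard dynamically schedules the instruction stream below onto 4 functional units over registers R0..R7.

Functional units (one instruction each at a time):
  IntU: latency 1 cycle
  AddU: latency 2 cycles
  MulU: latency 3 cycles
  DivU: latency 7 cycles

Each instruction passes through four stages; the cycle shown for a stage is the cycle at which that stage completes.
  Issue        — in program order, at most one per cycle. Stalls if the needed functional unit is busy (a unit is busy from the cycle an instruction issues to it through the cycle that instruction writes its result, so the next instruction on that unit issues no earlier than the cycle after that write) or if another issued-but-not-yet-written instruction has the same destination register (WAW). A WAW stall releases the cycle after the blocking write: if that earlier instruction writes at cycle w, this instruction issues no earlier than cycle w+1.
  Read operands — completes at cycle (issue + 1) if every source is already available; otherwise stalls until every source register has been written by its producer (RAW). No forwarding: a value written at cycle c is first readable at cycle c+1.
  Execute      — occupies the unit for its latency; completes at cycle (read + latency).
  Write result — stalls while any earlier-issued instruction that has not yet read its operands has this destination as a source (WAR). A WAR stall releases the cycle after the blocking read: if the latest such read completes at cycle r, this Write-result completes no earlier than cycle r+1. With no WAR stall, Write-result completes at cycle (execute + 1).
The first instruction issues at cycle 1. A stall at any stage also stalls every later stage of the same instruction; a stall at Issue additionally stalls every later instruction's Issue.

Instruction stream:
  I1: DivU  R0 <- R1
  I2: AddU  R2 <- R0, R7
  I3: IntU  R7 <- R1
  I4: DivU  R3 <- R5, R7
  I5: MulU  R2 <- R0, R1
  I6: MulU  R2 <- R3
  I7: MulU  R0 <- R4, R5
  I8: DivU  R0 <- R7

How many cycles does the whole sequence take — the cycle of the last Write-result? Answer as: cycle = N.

cycle = 42

cycle 1: issue I1 (DivU)
cycle 2: I1 read-ops, issue I2 (AddU)
cycle 3: issue I3 (IntU)
cycle 4: I3 read-ops
cycle 5: I3 finished on IntU
cycle 9: I1 finished on DivU
cycle 10: I1→R0
cycle 11: I2 read-ops, issue I4 (DivU)
cycle 12: I3→R7
cycle 13: I2 finished on AddU, I4 read-ops
cycle 14: I2→R2
cycle 15: issue I5 (MulU)
cycle 16: I5 read-ops
cycle 19: I5 finished on MulU
cycle 20: I4 finished on DivU, I5→R2
cycle 21: I4→R3, issue I6 (MulU)
cycle 22: I6 read-ops
cycle 25: I6 finished on MulU
cycle 26: I6→R2
cycle 27: issue I7 (MulU)
cycle 28: I7 read-ops
cycle 31: I7 finished on MulU
cycle 32: I7→R0
cycle 33: issue I8 (DivU)
cycle 34: I8 read-ops
cycle 41: I8 finished on DivU
cycle 42: I8→R0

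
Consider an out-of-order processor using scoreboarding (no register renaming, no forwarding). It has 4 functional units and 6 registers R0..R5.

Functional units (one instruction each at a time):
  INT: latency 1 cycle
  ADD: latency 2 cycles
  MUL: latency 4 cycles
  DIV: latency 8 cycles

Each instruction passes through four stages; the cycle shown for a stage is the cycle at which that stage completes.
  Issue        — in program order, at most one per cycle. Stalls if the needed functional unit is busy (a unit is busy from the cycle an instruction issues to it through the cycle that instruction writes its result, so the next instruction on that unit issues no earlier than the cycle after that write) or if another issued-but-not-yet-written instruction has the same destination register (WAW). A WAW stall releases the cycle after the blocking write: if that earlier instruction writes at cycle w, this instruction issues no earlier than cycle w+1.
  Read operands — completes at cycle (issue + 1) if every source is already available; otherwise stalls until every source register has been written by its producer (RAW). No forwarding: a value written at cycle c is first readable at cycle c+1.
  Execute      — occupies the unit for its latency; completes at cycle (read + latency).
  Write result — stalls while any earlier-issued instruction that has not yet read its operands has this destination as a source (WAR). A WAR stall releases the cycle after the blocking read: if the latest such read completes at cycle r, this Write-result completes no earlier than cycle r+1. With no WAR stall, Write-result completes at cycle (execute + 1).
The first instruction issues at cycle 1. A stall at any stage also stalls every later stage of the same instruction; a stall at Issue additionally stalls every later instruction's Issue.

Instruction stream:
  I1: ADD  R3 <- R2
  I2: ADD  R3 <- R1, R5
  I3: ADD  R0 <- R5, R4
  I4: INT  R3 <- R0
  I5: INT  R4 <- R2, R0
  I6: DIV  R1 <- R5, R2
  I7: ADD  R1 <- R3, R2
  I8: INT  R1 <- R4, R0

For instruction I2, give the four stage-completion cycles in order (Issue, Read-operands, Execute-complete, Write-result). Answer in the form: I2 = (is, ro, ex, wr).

I2 = (6, 7, 9, 10)

c1: I1 issues→ADD
c2: I1 reads
c4: I1 exec-done
c5: I1 writes R3
c6: I2 issues→ADD
c7: I2 reads
c9: I2 exec-done
c10: I2 writes R3
c11: I3 issues→ADD
c12: I3 reads, I4 issues→INT
c14: I3 exec-done
c15: I3 writes R0
c16: I4 reads
c17: I4 exec-done
c18: I4 writes R3
c19: I5 issues→INT
c20: I5 reads, I6 issues→DIV
c21: I5 exec-done, I6 reads
c22: I5 writes R4
c29: I6 exec-done
c30: I6 writes R1
c31: I7 issues→ADD
c32: I7 reads
c34: I7 exec-done
c35: I7 writes R1
c36: I8 issues→INT
c37: I8 reads
c38: I8 exec-done
c39: I8 writes R1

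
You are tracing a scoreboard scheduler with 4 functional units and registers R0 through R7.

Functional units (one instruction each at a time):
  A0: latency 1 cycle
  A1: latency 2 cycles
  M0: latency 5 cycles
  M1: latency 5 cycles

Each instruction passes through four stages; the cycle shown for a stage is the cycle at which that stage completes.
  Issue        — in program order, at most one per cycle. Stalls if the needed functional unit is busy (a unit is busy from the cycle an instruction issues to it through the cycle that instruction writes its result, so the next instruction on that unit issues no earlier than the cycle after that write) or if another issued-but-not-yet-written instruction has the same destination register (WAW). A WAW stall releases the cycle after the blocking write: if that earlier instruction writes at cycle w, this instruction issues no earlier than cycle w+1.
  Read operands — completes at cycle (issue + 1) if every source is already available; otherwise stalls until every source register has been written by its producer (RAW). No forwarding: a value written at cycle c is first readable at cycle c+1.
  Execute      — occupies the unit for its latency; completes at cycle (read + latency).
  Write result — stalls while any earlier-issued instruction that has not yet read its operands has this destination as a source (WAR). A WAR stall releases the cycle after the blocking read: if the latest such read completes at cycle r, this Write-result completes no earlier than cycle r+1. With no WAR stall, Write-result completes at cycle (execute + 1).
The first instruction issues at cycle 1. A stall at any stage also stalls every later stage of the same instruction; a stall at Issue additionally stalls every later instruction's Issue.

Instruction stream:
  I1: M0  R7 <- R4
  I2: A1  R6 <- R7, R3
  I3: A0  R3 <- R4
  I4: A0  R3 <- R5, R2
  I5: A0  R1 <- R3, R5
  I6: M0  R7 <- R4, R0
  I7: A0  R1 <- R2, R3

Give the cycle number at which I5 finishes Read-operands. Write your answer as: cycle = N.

  I1 | 1 | 2 | 7 | 8
  I2 | 2 | 9 | 11 | 12   RAW R7: wait I1 write@8
  I3 | 3 | 4 | 5 | 10   WAR R3: wait I2 read@9
  I4 | 11 | 12 | 13 | 14   struct: A0 busy until I3 writes@10
  I5 | 15 | 16 | 17 | 18   struct: A0 busy until I4 writes@14
  I6 | 16 | 17 | 22 | 23
  I7 | 19 | 20 | 21 | 22   struct: A0 busy until I5 writes@18

cycle = 16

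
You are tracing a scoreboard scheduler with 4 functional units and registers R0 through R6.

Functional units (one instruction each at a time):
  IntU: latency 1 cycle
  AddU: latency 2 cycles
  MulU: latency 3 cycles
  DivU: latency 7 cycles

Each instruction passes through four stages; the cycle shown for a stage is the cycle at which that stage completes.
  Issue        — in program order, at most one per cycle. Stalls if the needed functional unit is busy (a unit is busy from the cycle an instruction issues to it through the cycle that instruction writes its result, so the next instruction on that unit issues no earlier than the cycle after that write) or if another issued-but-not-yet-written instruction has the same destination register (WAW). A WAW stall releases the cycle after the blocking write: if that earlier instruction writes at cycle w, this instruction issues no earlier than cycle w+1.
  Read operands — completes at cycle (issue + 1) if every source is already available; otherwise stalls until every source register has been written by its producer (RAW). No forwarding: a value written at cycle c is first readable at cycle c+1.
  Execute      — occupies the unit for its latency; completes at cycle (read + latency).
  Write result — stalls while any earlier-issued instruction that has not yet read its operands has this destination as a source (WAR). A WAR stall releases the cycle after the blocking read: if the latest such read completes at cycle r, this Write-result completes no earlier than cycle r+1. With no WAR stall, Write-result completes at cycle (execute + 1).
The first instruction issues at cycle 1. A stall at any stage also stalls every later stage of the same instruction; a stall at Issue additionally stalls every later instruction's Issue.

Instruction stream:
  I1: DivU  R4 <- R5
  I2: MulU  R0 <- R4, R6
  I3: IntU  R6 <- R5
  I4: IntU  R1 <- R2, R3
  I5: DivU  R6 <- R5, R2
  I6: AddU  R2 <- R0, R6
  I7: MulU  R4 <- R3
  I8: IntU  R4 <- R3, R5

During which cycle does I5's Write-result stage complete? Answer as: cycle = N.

I1 -> (1, 2, 9, 10)
I2 -> (2, 11, 14, 15)  // RAW R4: wait I1 write@10
I3 -> (3, 4, 5, 12)  // WAR R6: wait I2 read@11
I4 -> (13, 14, 15, 16)  // struct: IntU busy until I3 writes@12
I5 -> (14, 15, 22, 23)
I6 -> (15, 24, 26, 27)  // RAW R6: wait I5 write@23
I7 -> (16, 17, 20, 21)
I8 -> (22, 23, 24, 25)  // WAW R4: wait I7 write@21

cycle = 23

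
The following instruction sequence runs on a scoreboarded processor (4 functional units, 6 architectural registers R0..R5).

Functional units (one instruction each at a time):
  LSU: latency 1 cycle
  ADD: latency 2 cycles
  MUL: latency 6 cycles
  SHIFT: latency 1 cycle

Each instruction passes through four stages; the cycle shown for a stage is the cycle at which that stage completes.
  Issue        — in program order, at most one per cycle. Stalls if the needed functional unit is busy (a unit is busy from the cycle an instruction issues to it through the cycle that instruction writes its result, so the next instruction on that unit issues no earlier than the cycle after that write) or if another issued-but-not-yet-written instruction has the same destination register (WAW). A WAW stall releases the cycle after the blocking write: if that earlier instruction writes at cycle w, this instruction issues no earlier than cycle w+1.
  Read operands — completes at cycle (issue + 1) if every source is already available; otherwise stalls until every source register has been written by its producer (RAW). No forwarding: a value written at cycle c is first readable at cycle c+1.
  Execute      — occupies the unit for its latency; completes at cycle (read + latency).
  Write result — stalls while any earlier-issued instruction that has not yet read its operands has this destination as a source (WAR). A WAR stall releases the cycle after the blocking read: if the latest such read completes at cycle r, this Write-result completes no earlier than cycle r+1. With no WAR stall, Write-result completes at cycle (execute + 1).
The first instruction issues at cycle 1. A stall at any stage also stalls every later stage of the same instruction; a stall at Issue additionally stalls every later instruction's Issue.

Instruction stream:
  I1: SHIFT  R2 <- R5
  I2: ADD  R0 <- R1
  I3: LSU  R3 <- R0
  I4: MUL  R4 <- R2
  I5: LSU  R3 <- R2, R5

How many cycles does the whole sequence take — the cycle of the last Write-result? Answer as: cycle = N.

cycle 1: I1 issues→SHIFT
cycle 2: I1 reads | I2 issues→ADD
cycle 3: I1 exec-done | I2 reads | I3 issues→LSU
cycle 4: I1 writes R2 | I4 issues→MUL
cycle 5: I2 exec-done | I4 reads
cycle 6: I2 writes R0
cycle 7: I3 reads
cycle 8: I3 exec-done
cycle 9: I3 writes R3
cycle 10: I5 issues→LSU
cycle 11: I4 exec-done | I5 reads
cycle 12: I4 writes R4 | I5 exec-done
cycle 13: I5 writes R3

cycle = 13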